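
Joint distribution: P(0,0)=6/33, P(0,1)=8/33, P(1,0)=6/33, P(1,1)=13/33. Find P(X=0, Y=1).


Read from table: P(X=0, Y=1) = 8/33

8/33


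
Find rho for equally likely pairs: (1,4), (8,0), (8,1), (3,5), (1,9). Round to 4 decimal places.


Cov(X,Y) = -8.7600, Var(X) = 10.1600, Var(Y) = 10.1600
rho = Cov/(sqrt(VarX)*sqrt(VarY)) = -0.8622

-0.8622


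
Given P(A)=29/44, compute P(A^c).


P(A') = 1 - P(A) = 1 - 29/44 = 15/44

15/44


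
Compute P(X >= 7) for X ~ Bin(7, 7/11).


P(X>=7) = P(X=7)
= 823543/19487171
= 823543/19487171

823543/19487171


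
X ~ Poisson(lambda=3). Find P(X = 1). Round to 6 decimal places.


P(X=1) = e^(-3) * 3^1 / 1!
≈ 0.04978706837 * 3 / 1
≈ 0.149361

0.149361


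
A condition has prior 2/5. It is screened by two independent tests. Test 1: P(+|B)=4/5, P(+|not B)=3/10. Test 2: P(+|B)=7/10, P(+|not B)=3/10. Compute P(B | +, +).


After test 1: P(+) = 4/5*2/5 + 3/10*3/5 = 1/2
P(B|+) = (8/25)/(1/2) = 16/25
After test 2 (use post1 as new prior): P(+) = 7/10*16/25 + 3/10*9/25 = 139/250
P(B|+,+) = (56/125)/(139/250) = 112/139

112/139


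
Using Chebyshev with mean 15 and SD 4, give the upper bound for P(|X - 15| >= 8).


k = 8/4 = 2
Chebyshev: P(|X-mu| >= k*sigma) <= 1/k^2 = 1/2^2 = 1/4

1/4


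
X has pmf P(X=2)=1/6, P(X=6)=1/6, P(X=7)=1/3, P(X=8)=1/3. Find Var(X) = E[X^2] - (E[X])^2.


E[X] = 19/3, E[X^2] = 133/3
Var(X) = E[X^2] - (E[X])^2 = 133/3 - (19/3)^2 = 38/9

38/9


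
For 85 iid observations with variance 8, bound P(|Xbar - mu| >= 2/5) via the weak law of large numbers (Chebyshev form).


Var(Xbar) = Var(X)/n = 8/85
Chebyshev: P(|Xbar-mu| >= 2/5) <= Var(Xbar)/(2/5)^2 = (8/85)/(4/25) = 10/17

10/17


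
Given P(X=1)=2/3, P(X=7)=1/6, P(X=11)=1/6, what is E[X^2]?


E[X^2] = sum(g(x)*P(x))
= 1*2/3 + 49*1/6 + 121*1/6
= 29

29


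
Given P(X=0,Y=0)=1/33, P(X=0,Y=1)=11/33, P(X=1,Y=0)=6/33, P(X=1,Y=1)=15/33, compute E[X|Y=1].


P(Y=1) = 26/33
E[X|Y=1] = (0*11 + 1*15)/26 = 15/26

15/26


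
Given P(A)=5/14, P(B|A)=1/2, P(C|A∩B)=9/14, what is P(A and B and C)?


P(A∩B∩C) = P(A) * P(B|A) * P(C|A∩B)
= 5/14 * 1/2 * 9/14
= 5/28 * 9/14 = 45/392

45/392


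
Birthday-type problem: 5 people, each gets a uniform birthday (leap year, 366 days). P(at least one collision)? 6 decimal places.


P(all different) = prod((366-i)/366 for i=0..4) = 0.972938
P(at least one match) = 1 - 0.972938 = 0.027062

0.027062


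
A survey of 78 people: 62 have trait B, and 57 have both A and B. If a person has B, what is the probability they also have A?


P(A|B) = P(A∩B)/P(B) = (57/78)/(62/78) = 57/62

57/62


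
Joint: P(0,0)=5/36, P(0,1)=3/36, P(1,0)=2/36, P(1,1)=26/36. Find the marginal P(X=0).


P(X=0) = P(0,0)+P(0,1) = 5/36 + 3/36 = 8/36 = 2/9

2/9


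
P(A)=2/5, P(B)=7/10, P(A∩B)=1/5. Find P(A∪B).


P(A∪B) = P(A) + P(B) - P(A∩B)
= 2/5 + 7/10 - 1/5 = 9/10

9/10


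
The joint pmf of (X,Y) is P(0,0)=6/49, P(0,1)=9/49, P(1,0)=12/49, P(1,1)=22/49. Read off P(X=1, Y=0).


Read from table: P(X=1, Y=0) = 12/49

12/49


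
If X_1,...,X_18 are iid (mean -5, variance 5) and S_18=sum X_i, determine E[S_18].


E[S_n] = n*E[X_1] = 18*-5 = -90

-90


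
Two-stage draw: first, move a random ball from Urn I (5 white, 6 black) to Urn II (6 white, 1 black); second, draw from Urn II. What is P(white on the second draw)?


P(transfer white) = 5/11; P(transfer black) = 6/11
If white transferred: Urn II has 7 white of 8, so P(white|white moved) = 7/8
If black transferred: Urn II has 6 white of 8, so P(white|black moved) = 3/4
By total probability: P(white) = 5/11*7/8 + 6/11*3/4 = 71/88

71/88


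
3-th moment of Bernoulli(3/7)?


For Bernoulli: X in {0,1}
E[X^3] = 0^3*(1-3/7) + 1^3*3/7 = 3/7

3/7


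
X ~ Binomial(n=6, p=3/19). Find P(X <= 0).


P(X<=0) = P(X=0)
= 16777216/47045881
= 16777216/47045881

16777216/47045881


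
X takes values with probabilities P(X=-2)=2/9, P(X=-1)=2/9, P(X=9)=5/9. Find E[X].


E[X] = sum(x * P(x))
= -2*2/9 - 1*2/9 + 9*5/9
= 13/3

13/3


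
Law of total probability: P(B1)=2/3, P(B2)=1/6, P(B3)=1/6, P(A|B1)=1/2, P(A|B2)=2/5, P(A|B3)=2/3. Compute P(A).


P(A) = P(A|B1)P(B1) + P(A|B2)P(B2) + P(A|B3)P(B3)
= 1/2*2/3 + 2/5*1/6 + 2/3*1/6
= 1/3 + 1/15 + 1/9 = 23/45

23/45


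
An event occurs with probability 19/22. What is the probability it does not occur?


P(A') = 1 - P(A) = 1 - 19/22 = 3/22

3/22


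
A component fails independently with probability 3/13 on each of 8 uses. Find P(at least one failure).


P(at least one) = 1 - P(none)
P(none) = (1 - 3/13)^8 = (10/13)^8 = 100000000/815730721
P(at least one) = 1 - 100000000/815730721 = 715730721/815730721

715730721/815730721


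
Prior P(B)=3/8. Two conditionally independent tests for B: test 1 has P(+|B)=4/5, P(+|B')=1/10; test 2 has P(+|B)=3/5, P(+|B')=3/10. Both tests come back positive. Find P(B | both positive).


After test 1: P(+) = 4/5*3/8 + 1/10*5/8 = 29/80
P(B|+) = (3/10)/(29/80) = 24/29
After test 2 (use post1 as new prior): P(+) = 3/5*24/29 + 3/10*5/29 = 159/290
P(B|+,+) = (72/145)/(159/290) = 48/53

48/53


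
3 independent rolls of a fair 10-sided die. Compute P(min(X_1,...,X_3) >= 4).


P(min >= 4) = P(all X_i >= 4) = (P(X_1 >= 4))^3
= (7/10)^3 = 343/1000

343/1000


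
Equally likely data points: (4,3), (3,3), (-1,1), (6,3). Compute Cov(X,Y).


E[X]=3, E[Y]=5/2, E[XY]=19/2
Cov(X,Y) = E[XY] - E[X]E[Y] = 19/2 - 3*5/2 = 2

2


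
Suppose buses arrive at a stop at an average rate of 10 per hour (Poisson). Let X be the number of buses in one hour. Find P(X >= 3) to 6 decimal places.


P(X>=3) = 1 - P(X<=2) = 1 - (e^(-10)*10^0/0! + e^(-10)*10^1/1! + e^(-10)*10^2/2!)
≈ 1 - (0.0000453999 + 0.0004539993 + 0.0022699965)
= 1 - 0.0027693957 = 0.9972306043
≈ 0.997231

0.997231


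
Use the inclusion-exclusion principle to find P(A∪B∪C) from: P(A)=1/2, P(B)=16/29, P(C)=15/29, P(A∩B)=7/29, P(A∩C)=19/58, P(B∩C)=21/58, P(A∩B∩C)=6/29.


P(A∪B∪C) = P(A)+P(B)+P(C) - P(AB)-P(AC)-P(BC) + P(ABC)
= 1/2+16/29+15/29 - 7/29-19/58-21/58 + 6/29
= 49/58

49/58


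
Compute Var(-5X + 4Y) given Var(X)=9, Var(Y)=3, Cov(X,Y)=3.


Var(-5X + 4Y) = (-5)^2*Var(X) + 4^2*Var(Y) + 2*(-5)*4*Cov(X,Y)
= 25*9 + 16*3 - 40*3
= 225 + 48 - 120 = 153

153


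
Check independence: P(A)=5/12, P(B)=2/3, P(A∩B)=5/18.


P(A)*P(B) = 5/12*2/3 = 5/18
P(A∩B) = 5/18, which equals P(A)P(B), so independent

Yes, A and B are independent


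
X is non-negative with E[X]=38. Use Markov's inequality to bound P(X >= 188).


Markov: P(X >= a) <= E[X]/a
P(X >= 188) <= 38/188 = 19/94

19/94


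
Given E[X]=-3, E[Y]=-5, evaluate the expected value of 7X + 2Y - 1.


E[7X + 2Y - 1] = 7*E[X] + 2*E[Y] - 1
= (7)*(-3) + (2)*(-5) + (-1)
= -21 - 10 - 1 = -32

-32


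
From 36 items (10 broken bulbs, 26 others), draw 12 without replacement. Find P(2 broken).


P(X=2) = C(10,2)*C(26,10) / C(36,12)
= 45*5311735 / 1251677700
= 239028075/1251677700 = 4807/25172

4807/25172


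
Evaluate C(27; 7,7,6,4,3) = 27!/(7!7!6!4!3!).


27! = 10888869450418352160768000000
Denominator: 7!=5040 * 7!=5040 * 6!=720 * 4!=24 * 3!=6
Coefficient = 10888869450418352160768000000 / 2633637888000 = 4134535541136000

4134535541136000


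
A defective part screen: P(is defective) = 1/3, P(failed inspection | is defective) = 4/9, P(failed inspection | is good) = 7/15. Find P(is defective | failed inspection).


P(A) = P(A|B)P(B) + P(A|B')P(B') = 4/9*1/3 + 7/15*2/3 = 62/135
P(B|A) = P(A|B)P(B)/P(A) = (4/27)/(62/135) = 10/31

10/31


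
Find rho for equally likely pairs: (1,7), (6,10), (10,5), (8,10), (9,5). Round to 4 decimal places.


Cov(X,Y) = -1.9200, Var(X) = 10.1600, Var(Y) = 5.0400
rho = Cov/(sqrt(VarX)*sqrt(VarY)) = -0.2683

-0.2683


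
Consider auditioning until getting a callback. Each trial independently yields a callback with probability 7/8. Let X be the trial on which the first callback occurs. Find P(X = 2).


P(X=2) = (1-p)^1 * p = (1/8)^1 * 7/8
= 1/8 * 7/8 = 7/64

7/64


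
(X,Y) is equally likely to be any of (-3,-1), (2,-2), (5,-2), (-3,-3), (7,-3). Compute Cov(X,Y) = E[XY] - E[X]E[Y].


E[X]=8/5, E[Y]=-11/5, E[XY]=-23/5
Cov(X,Y) = E[XY] - E[X]E[Y] = -23/5 - 8/5*-11/5 = -27/25

-27/25


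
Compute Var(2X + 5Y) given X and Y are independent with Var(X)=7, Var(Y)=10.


Independence => Cov(X,Y)=0
Var(2X + 5Y) = 2^2*Var(X) + 5^2*Var(Y)
= 4*7 + 25*10 = 278

278


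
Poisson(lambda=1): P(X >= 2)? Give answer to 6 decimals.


P(X>=2) = 1 - P(X<=1) = 1 - (e^(-1)*1^0/0! + e^(-1)*1^1/1!)
≈ 1 - (0.3678794412 + 0.3678794412)
= 1 - 0.7357588824 = 0.2642411176
≈ 0.264241

0.264241


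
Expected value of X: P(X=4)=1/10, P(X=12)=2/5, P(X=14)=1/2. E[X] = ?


E[X] = sum(x * P(x))
= 4*1/10 + 12*2/5 + 14*1/2
= 61/5

61/5


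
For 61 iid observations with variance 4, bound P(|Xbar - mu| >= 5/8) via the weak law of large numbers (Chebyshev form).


Var(Xbar) = Var(X)/n = 4/61
Chebyshev: P(|Xbar-mu| >= 5/8) <= Var(Xbar)/(5/8)^2 = (4/61)/(25/64) = 256/1525

256/1525


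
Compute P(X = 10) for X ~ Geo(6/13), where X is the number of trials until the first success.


P(X=10) = (1-p)^9 * p = (7/13)^9 * 6/13
= 40353607/10604499373 * 6/13 = 242121642/137858491849

242121642/137858491849


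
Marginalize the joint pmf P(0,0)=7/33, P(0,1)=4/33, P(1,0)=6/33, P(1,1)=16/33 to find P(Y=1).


P(Y=1) = P(0,1)+P(1,1) = 4/33 + 16/33 = 20/33

20/33


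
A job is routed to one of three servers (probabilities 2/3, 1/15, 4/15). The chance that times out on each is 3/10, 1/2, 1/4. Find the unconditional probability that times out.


P(A) = P(A|B1)P(B1) + P(A|B2)P(B2) + P(A|B3)P(B3)
= 3/10*2/3 + 1/2*1/15 + 1/4*4/15
= 1/5 + 1/30 + 1/15 = 3/10

3/10


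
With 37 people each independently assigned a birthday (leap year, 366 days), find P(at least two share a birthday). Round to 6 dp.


P(all different) = prod((366-i)/366 for i=0..36) = 0.152077
P(at least one match) = 1 - 0.152077 = 0.847923

0.847923


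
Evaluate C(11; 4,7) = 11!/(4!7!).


11! = 39916800
Denominator: 4!=24 * 7!=5040
Coefficient = 39916800 / 120960 = 330

330


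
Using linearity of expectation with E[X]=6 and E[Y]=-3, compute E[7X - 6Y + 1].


E[7X - 6Y + 1] = 7*E[X] - 6*E[Y] + 1
= (7)*(6) + (-6)*(-3) + (1)
= 42 + 18 + 1 = 61

61


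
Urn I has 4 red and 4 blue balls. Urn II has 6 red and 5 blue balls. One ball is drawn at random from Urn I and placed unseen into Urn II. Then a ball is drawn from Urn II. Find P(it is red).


P(transfer red) = 4/8 = 1/2; P(transfer blue) = 1/2
If red transferred: Urn II has 7 red of 12, so P(red|red moved) = 7/12
If blue transferred: Urn II has 6 red of 12, so P(red|blue moved) = 1/2
By total probability: P(red) = 1/2*7/12 + 1/2*1/2 = 13/24

13/24


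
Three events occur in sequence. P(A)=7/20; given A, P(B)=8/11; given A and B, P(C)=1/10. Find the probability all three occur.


P(A∩B∩C) = P(A) * P(B|A) * P(C|A∩B)
= 7/20 * 8/11 * 1/10
= 14/55 * 1/10 = 7/275

7/275


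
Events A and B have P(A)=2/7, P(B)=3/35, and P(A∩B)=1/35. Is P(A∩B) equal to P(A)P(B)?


P(A)*P(B) = 2/7*3/35 = 6/245
P(A∩B) = 1/35 != 6/245, so not independent

No, A and B are not independent


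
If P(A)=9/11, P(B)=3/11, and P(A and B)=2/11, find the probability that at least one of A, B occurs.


P(A∪B) = P(A) + P(B) - P(A∩B)
= 9/11 + 3/11 - 2/11 = 10/11

10/11


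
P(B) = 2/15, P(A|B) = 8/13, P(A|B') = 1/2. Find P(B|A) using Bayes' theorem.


P(A) = P(A|B)P(B) + P(A|B')P(B') = 8/13*2/15 + 1/2*13/15 = 67/130
P(B|A) = P(A|B)P(B)/P(A) = (16/195)/(67/130) = 32/201

32/201


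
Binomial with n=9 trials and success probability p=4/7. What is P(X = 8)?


P(X=8) = C(9,8) * p^8 * (1-p)^1
= 9 * 65536/5764801 * 3/7
= 1769472/40353607

1769472/40353607


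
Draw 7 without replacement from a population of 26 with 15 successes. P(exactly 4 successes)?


P(X=4) = C(15,4)*C(11,3) / C(26,7)
= 1365*165 / 657800
= 225225/657800 = 63/184

63/184


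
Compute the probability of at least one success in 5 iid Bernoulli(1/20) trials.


P(at least one) = 1 - P(none)
P(none) = (1 - 1/20)^5 = (19/20)^5 = 2476099/3200000
P(at least one) = 1 - 2476099/3200000 = 723901/3200000

723901/3200000


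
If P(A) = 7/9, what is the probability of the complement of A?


P(A') = 1 - P(A) = 1 - 7/9 = 2/9

2/9


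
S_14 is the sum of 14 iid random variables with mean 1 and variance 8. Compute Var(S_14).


By independence, Var(S_n) = n*Var(X_1) = 14*8 = 112

112


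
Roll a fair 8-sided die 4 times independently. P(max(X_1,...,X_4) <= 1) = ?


P(max <= 1) = P(all X_i <= 1) = (P(X_1 <= 1))^4
= (1/8)^4 = 1/4096

1/4096


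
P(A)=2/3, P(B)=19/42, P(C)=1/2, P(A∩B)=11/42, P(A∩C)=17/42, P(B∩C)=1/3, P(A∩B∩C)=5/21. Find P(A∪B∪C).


P(A∪B∪C) = P(A)+P(B)+P(C) - P(AB)-P(AC)-P(BC) + P(ABC)
= 2/3+19/42+1/2 - 11/42-17/42-1/3 + 5/21
= 6/7

6/7


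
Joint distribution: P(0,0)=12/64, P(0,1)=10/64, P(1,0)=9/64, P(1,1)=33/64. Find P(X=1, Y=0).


Read from table: P(X=1, Y=0) = 9/64

9/64


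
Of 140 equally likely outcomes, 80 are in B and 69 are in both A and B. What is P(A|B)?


P(A|B) = P(A∩B)/P(B) = (69/140)/(80/140) = 69/80

69/80


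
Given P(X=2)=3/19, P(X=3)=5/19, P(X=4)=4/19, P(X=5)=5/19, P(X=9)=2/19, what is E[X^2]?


E[X^2] = sum(g(x)*P(x))
= 4*3/19 + 9*5/19 + 16*4/19 + 25*5/19 + 81*2/19
= 408/19

408/19


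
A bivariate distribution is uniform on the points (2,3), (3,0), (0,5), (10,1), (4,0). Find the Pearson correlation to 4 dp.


Cov(X,Y) = -3.6400, Var(X) = 11.3600, Var(Y) = 3.7600
rho = Cov/(sqrt(VarX)*sqrt(VarY)) = -0.5570

-0.5570


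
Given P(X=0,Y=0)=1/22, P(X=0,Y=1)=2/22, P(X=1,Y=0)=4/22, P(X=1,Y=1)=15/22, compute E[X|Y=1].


P(Y=1) = 17/22
E[X|Y=1] = (0*2 + 1*15)/17 = 15/17

15/17


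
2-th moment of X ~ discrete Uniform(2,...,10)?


E[X^2] = (1/9) * sum(x^2 for x=2..10)
= 384/9 = 128/3

128/3


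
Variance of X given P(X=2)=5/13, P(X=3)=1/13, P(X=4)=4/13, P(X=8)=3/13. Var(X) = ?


E[X] = 53/13, E[X^2] = 285/13
Var(X) = E[X^2] - (E[X])^2 = 285/13 - (53/13)^2 = 896/169

896/169


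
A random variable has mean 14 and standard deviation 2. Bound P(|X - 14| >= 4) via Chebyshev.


k = 4/2 = 2
Chebyshev: P(|X-mu| >= k*sigma) <= 1/k^2 = 1/2^2 = 1/4

1/4


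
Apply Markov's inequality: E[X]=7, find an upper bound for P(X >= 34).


Markov: P(X >= a) <= E[X]/a
P(X >= 34) <= 7/34

7/34


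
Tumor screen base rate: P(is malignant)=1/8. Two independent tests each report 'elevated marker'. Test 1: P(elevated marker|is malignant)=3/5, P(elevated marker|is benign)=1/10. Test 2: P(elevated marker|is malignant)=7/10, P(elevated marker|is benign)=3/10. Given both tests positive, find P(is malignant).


After test 1: P(+) = 3/5*1/8 + 1/10*7/8 = 13/80
P(B|+) = (3/40)/(13/80) = 6/13
After test 2 (use post1 as new prior): P(+) = 7/10*6/13 + 3/10*7/13 = 63/130
P(B|+,+) = (21/65)/(63/130) = 2/3

2/3


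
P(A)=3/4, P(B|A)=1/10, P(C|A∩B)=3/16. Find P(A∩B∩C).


P(A∩B∩C) = P(A) * P(B|A) * P(C|A∩B)
= 3/4 * 1/10 * 3/16
= 3/40 * 3/16 = 9/640

9/640


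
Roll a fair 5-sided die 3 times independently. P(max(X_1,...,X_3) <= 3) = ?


P(max <= 3) = P(all X_i <= 3) = (P(X_1 <= 3))^3
= (3/5)^3 = 27/125

27/125


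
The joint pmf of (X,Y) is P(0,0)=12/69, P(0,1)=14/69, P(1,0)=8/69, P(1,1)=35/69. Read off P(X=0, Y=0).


Read from table: P(X=0, Y=0) = 12/69 = 4/23

4/23


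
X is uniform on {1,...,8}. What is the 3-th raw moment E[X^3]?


E[X^3] = (1/8) * sum(x^3 for x=1..8)
= 1296/8 = 162

162


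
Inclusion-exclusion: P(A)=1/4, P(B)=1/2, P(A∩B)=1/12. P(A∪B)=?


P(A∪B) = P(A) + P(B) - P(A∩B)
= 1/4 + 1/2 - 1/12 = 2/3

2/3


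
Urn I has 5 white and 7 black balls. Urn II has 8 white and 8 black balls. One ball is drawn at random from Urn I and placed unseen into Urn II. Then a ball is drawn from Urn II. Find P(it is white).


P(transfer white) = 5/12; P(transfer black) = 7/12
If white transferred: Urn II has 9 white of 17, so P(white|white moved) = 9/17
If black transferred: Urn II has 8 white of 17, so P(white|black moved) = 8/17
By total probability: P(white) = 5/12*9/17 + 7/12*8/17 = 101/204

101/204


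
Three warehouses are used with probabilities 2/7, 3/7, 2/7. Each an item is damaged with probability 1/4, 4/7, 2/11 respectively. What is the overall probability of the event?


P(A) = P(A|B1)P(B1) + P(A|B2)P(B2) + P(A|B3)P(B3)
= 1/4*2/7 + 4/7*3/7 + 2/11*2/7
= 1/14 + 12/49 + 4/77 = 397/1078

397/1078


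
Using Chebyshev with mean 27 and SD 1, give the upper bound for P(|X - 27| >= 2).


k = 2/1 = 2
Chebyshev: P(|X-mu| >= k*sigma) <= 1/k^2 = 1/2^2 = 1/4

1/4


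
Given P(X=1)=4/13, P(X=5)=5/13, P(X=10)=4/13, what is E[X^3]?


E[X^3] = sum(g(x)*P(x))
= 1*4/13 + 125*5/13 + 1000*4/13
= 4629/13

4629/13


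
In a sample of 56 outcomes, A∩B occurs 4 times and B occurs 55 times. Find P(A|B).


P(A|B) = P(A∩B)/P(B) = (4/56)/(55/56) = 4/55

4/55


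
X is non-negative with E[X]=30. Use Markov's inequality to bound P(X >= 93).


Markov: P(X >= a) <= E[X]/a
P(X >= 93) <= 30/93 = 10/31

10/31


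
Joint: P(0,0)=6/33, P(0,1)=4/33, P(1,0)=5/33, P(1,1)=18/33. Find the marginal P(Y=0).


P(Y=0) = P(0,0)+P(1,0) = 6/33 + 5/33 = 11/33 = 1/3

1/3


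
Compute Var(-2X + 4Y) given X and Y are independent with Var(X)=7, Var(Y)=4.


Independence => Cov(X,Y)=0
Var(-2X + 4Y) = (-2)^2*Var(X) + 4^2*Var(Y)
= 4*7 + 16*4 = 92

92


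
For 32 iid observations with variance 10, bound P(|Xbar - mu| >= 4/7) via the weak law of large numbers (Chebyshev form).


Var(Xbar) = Var(X)/n = 10/32
Chebyshev: P(|Xbar-mu| >= 4/7) <= Var(Xbar)/(4/7)^2 = (5/16)/(16/49) = 245/256

245/256


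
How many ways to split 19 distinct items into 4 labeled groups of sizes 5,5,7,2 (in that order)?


19! = 121645100408832000
Denominator: 5!=120 * 5!=120 * 7!=5040 * 2!=2
Coefficient = 121645100408832000 / 145152000 = 838053216

838053216


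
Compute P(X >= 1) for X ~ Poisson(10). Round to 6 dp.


P(X>=1) = 1 - P(X<=0) = 1 - (e^(-10)*10^0/0!)
≈ 1 - 0.0000453999 = 0.9999546001
≈ 0.999955

0.999955


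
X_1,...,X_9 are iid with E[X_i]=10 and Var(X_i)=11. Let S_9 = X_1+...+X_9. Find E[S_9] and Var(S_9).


E[S_n] = n*mu = 9*10 = 90
Var(S_n) = n*sigma^2 = 9*11 = 99

E[S_9]=90, Var(S_9)=99


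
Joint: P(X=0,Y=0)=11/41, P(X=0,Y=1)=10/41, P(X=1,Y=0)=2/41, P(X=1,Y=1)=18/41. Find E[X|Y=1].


P(Y=1) = 28/41
E[X|Y=1] = (0*10 + 1*18)/28 = 18/28 = 9/14

9/14


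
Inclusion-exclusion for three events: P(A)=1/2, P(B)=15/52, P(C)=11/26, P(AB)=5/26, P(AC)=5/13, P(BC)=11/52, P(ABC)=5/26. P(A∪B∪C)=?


P(A∪B∪C) = P(A)+P(B)+P(C) - P(AB)-P(AC)-P(BC) + P(ABC)
= 1/2+15/52+11/26 - 5/26-5/13-11/52 + 5/26
= 8/13

8/13


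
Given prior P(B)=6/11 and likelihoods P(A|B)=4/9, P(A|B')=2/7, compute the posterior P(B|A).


P(A) = P(A|B)P(B) + P(A|B')P(B') = 4/9*6/11 + 2/7*5/11 = 86/231
P(B|A) = P(A|B)P(B)/P(A) = (8/33)/(86/231) = 28/43

28/43


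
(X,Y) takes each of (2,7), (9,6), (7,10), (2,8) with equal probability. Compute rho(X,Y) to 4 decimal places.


Cov(X,Y) = -0.2500, Var(X) = 9.5000, Var(Y) = 2.1875
rho = Cov/(sqrt(VarX)*sqrt(VarY)) = -0.0548

-0.0548


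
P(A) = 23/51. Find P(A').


P(A') = 1 - P(A) = 1 - 23/51 = 28/51

28/51


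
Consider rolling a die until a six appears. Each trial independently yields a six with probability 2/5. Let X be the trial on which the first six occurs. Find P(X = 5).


P(X=5) = (1-p)^4 * p = (3/5)^4 * 2/5
= 81/625 * 2/5 = 162/3125

162/3125


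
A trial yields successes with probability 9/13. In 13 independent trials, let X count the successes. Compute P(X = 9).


P(X=9) = C(13,9) * p^9 * (1-p)^4
= 715 * 387420489/10604499373 * 256/28561
= 5454880485120/23298085122481

5454880485120/23298085122481


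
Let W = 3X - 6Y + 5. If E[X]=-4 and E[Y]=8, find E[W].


E[3X - 6Y + 5] = 3*E[X] - 6*E[Y] + 5
= (3)*(-4) + (-6)*(8) + (5)
= -12 - 48 + 5 = -55

-55


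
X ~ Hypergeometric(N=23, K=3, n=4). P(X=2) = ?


P(X=2) = C(3,2)*C(20,2) / C(23,4)
= 3*190 / 8855
= 570/8855 = 114/1771

114/1771


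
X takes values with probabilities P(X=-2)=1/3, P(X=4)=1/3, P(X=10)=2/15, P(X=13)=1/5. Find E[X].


E[X] = sum(x * P(x))
= -2*1/3 + 4*1/3 + 10*2/15 + 13*1/5
= 23/5

23/5


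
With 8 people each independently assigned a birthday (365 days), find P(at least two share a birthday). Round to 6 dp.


P(all different) = prod((365-i)/365 for i=0..7) = 0.925665
P(at least one match) = 1 - 0.925665 = 0.074335

0.074335


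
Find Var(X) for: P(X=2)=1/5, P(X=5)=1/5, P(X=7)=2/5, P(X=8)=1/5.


E[X] = 29/5, E[X^2] = 191/5
Var(X) = E[X^2] - (E[X])^2 = 191/5 - (29/5)^2 = 114/25

114/25


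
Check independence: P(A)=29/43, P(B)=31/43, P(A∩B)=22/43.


P(A)*P(B) = 29/43*31/43 = 899/1849
P(A∩B) = 22/43 != 899/1849, so not independent

No, A and B are not independent


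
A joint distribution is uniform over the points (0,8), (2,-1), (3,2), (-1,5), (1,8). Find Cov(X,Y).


E[X]=1, E[Y]=22/5, E[XY]=7/5
Cov(X,Y) = E[XY] - E[X]E[Y] = 7/5 - 1*22/5 = -3

-3


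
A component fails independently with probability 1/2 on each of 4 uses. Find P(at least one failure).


P(at least one) = 1 - P(none)
P(none) = (1 - 1/2)^4 = (1/2)^4 = 1/16
P(at least one) = 1 - 1/16 = 15/16

15/16


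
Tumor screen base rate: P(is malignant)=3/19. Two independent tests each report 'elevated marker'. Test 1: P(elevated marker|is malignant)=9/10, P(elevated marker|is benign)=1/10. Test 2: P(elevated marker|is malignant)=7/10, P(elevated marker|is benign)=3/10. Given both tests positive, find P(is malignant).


After test 1: P(+) = 9/10*3/19 + 1/10*16/19 = 43/190
P(B|+) = (27/190)/(43/190) = 27/43
After test 2 (use post1 as new prior): P(+) = 7/10*27/43 + 3/10*16/43 = 237/430
P(B|+,+) = (189/430)/(237/430) = 63/79

63/79


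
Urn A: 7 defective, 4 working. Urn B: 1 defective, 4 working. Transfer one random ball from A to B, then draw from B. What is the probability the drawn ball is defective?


P(transfer defective) = 7/11; P(transfer working) = 4/11
If defective transferred: Urn II has 2 defective of 6, so P(defective|defective moved) = 1/3
If working transferred: Urn II has 1 defective of 6, so P(defective|working moved) = 1/6
By total probability: P(defective) = 7/11*1/3 + 4/11*1/6 = 3/11

3/11


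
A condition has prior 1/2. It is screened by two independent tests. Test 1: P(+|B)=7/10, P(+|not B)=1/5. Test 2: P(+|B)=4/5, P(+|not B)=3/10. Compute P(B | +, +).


After test 1: P(+) = 7/10*1/2 + 1/5*1/2 = 9/20
P(B|+) = (7/20)/(9/20) = 7/9
After test 2 (use post1 as new prior): P(+) = 4/5*7/9 + 3/10*2/9 = 31/45
P(B|+,+) = (28/45)/(31/45) = 28/31

28/31


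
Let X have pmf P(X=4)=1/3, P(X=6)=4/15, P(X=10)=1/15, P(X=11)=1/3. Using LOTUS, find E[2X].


E[2X] = sum(g(x)*P(x))
= 8*1/3 + 12*4/15 + 20*1/15 + 22*1/3
= 218/15

218/15


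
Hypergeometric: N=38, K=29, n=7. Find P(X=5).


P(X=5) = C(29,5)*C(9,2) / C(38,7)
= 118755*36 / 12620256
= 4275180/12620256 = 356265/1051688

356265/1051688


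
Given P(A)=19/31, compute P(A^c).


P(A') = 1 - P(A) = 1 - 19/31 = 12/31

12/31


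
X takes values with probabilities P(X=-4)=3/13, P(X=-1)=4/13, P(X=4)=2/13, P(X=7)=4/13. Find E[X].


E[X] = sum(x * P(x))
= -4*3/13 - 1*4/13 + 4*2/13 + 7*4/13
= 20/13

20/13


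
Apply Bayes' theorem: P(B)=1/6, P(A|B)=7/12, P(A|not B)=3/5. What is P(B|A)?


P(A) = P(A|B)P(B) + P(A|B')P(B') = 7/12*1/6 + 3/5*5/6 = 43/72
P(B|A) = P(A|B)P(B)/P(A) = (7/72)/(43/72) = 7/43

7/43


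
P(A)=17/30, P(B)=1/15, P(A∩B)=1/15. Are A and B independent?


P(A)*P(B) = 17/30*1/15 = 17/450
P(A∩B) = 1/15 != 17/450, so not independent

No, A and B are not independent


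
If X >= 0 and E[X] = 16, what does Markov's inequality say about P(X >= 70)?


Markov: P(X >= a) <= E[X]/a
P(X >= 70) <= 16/70 = 8/35

8/35


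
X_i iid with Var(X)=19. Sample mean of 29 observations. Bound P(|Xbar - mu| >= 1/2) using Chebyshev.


Var(Xbar) = Var(X)/n = 19/29
Chebyshev: P(|Xbar-mu| >= 1/2) <= Var(Xbar)/(1/2)^2 = (19/29)/(1/4) = 76/29
Bound exceeds 1, so trivial bound: 1

1


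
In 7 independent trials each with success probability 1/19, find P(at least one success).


P(at least one) = 1 - P(none)
P(none) = (1 - 1/19)^7 = (18/19)^7 = 612220032/893871739
P(at least one) = 1 - 612220032/893871739 = 281651707/893871739

281651707/893871739


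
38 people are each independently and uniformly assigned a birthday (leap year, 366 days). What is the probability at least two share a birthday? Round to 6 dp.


P(all different) = prod((366-i)/366 for i=0..37) = 0.136703
P(at least one match) = 1 - 0.136703 = 0.863297

0.863297


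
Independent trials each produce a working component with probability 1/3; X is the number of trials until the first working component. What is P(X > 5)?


P(X > 5) = P(first 5 trials all fail) = (1-p)^5 = (2/3)^5 = 32/243

32/243


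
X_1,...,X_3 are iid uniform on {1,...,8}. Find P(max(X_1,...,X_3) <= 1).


P(max <= 1) = P(all X_i <= 1) = (P(X_1 <= 1))^3
= (1/8)^3 = 1/512

1/512


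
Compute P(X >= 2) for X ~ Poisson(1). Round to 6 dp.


P(X>=2) = 1 - P(X<=1) = 1 - (e^(-1)*1^0/0! + e^(-1)*1^1/1!)
≈ 1 - (0.3678794412 + 0.3678794412)
= 1 - 0.7357588824 = 0.2642411176
≈ 0.264241

0.264241


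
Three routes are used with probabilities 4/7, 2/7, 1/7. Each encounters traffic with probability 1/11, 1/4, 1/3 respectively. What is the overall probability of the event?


P(A) = P(A|B1)P(B1) + P(A|B2)P(B2) + P(A|B3)P(B3)
= 1/11*4/7 + 1/4*2/7 + 1/3*1/7
= 4/77 + 1/14 + 1/21 = 79/462

79/462


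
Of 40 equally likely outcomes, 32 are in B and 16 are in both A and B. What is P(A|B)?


P(A|B) = P(A∩B)/P(B) = (16/40)/(32/40) = 16/32 = 1/2

1/2


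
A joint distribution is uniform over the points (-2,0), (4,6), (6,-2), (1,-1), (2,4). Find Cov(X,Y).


E[X]=11/5, E[Y]=7/5, E[XY]=19/5
Cov(X,Y) = E[XY] - E[X]E[Y] = 19/5 - 11/5*7/5 = 18/25

18/25


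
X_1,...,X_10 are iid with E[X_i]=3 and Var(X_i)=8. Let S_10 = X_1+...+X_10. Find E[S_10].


E[S_n] = n*E[X_1] = 10*3 = 30

30


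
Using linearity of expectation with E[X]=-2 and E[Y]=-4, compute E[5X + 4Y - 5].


E[5X + 4Y - 5] = 5*E[X] + 4*E[Y] - 5
= (5)*(-2) + (4)*(-4) + (-5)
= -10 - 16 - 5 = -31

-31


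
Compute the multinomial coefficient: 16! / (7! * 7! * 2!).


16! = 20922789888000
Denominator: 7!=5040 * 7!=5040 * 2!=2
Coefficient = 20922789888000 / 50803200 = 411840

411840


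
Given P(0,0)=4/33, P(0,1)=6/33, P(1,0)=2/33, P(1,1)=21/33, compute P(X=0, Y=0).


Read from table: P(X=0, Y=0) = 4/33

4/33


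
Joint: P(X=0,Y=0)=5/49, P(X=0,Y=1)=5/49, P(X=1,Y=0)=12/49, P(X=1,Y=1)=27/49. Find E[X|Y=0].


P(Y=0) = 17/49
E[X|Y=0] = (0*5 + 1*12)/17 = 12/17

12/17


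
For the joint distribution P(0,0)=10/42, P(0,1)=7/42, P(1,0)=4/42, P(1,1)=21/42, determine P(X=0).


P(X=0) = P(0,0)+P(0,1) = 10/42 + 7/42 = 17/42

17/42


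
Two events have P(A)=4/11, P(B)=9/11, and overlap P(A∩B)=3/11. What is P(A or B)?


P(A∪B) = P(A) + P(B) - P(A∩B)
= 4/11 + 9/11 - 3/11 = 10/11

10/11


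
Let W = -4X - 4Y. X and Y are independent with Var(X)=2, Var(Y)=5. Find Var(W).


Independence => Cov(X,Y)=0
Var(-4X - 4Y) = (-4)^2*Var(X) + (-4)^2*Var(Y)
= 16*2 + 16*5 = 112

112


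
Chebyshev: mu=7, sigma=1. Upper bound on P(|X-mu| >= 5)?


k = 5/1 = 5
Chebyshev: P(|X-mu| >= k*sigma) <= 1/k^2 = 1/5^2 = 1/25

1/25


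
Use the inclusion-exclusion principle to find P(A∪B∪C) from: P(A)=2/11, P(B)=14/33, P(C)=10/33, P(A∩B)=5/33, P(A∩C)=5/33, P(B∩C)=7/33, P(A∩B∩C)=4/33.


P(A∪B∪C) = P(A)+P(B)+P(C) - P(AB)-P(AC)-P(BC) + P(ABC)
= 2/11+14/33+10/33 - 5/33-5/33-7/33 + 4/33
= 17/33

17/33


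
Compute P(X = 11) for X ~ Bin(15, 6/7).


P(X=11) = C(15,11) * p^11 * (1-p)^4
= 1365 * 362797056/1977326743 * 1/2401
= 70745425920/678223072849

70745425920/678223072849


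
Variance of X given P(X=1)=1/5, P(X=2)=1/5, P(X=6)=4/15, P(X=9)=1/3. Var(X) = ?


E[X] = 26/5, E[X^2] = 188/5
Var(X) = E[X^2] - (E[X])^2 = 188/5 - (26/5)^2 = 264/25

264/25


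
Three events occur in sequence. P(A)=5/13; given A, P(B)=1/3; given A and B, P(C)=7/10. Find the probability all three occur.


P(A∩B∩C) = P(A) * P(B|A) * P(C|A∩B)
= 5/13 * 1/3 * 7/10
= 5/39 * 7/10 = 7/78

7/78


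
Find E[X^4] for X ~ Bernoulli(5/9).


For Bernoulli: X in {0,1}
E[X^4] = 0^4*(1-5/9) + 1^4*5/9 = 5/9

5/9


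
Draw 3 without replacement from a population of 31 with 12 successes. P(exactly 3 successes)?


P(X=3) = C(12,3)*C(19,0) / C(31,3)
= 220*1 / 4495
= 220/4495 = 44/899

44/899


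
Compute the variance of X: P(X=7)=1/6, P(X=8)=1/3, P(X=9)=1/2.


E[X] = 25/3, E[X^2] = 70
Var(X) = E[X^2] - (E[X])^2 = 70 - (25/3)^2 = 5/9

5/9


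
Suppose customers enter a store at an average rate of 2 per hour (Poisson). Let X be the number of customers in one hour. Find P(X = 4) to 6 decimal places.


P(X=4) = e^(-2) * 2^4 / 4!
≈ 0.1353352832 * 16 / 24
≈ 0.090224

0.090224


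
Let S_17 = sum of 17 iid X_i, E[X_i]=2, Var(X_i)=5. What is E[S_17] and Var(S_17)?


E[S_n] = n*mu = 17*2 = 34
Var(S_n) = n*sigma^2 = 17*5 = 85

E[S_17]=34, Var(S_17)=85


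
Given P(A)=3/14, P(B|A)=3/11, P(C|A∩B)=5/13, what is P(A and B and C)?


P(A∩B∩C) = P(A) * P(B|A) * P(C|A∩B)
= 3/14 * 3/11 * 5/13
= 9/154 * 5/13 = 45/2002

45/2002


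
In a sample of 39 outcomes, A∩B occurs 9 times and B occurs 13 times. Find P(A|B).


P(A|B) = P(A∩B)/P(B) = (9/39)/(13/39) = 9/13

9/13


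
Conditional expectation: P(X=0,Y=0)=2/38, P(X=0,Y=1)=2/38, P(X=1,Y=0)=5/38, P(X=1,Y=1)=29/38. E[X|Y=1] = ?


P(Y=1) = 31/38
E[X|Y=1] = (0*2 + 1*29)/31 = 29/31

29/31


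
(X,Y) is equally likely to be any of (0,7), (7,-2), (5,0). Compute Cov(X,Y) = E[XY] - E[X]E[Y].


E[X]=4, E[Y]=5/3, E[XY]=-14/3
Cov(X,Y) = E[XY] - E[X]E[Y] = -14/3 - 4*5/3 = -34/3

-34/3


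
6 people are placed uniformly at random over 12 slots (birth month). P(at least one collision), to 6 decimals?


P(all different) = prod((12-i)/12 for i=0..5) = 0.222801
P(at least one match) = 1 - 0.222801 = 0.777199

0.777199


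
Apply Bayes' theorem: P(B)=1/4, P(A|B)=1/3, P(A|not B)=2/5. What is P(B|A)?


P(A) = P(A|B)P(B) + P(A|B')P(B') = 1/3*1/4 + 2/5*3/4 = 23/60
P(B|A) = P(A|B)P(B)/P(A) = (1/12)/(23/60) = 5/23

5/23


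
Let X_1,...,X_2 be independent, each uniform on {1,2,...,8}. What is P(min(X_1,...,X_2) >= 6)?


P(min >= 6) = P(all X_i >= 6) = (P(X_1 >= 6))^2
= (3/8)^2 = 9/64

9/64


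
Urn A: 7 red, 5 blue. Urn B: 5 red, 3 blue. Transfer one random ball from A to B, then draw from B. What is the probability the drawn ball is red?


P(transfer red) = 7/12; P(transfer blue) = 5/12
If red transferred: Urn II has 6 red of 9, so P(red|red moved) = 2/3
If blue transferred: Urn II has 5 red of 9, so P(red|blue moved) = 5/9
By total probability: P(red) = 7/12*2/3 + 5/12*5/9 = 67/108

67/108


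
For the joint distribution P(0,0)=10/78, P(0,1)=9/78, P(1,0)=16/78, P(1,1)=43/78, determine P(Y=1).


P(Y=1) = P(0,1)+P(1,1) = 9/78 + 43/78 = 52/78 = 2/3

2/3


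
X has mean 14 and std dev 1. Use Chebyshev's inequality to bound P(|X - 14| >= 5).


k = 5/1 = 5
Chebyshev: P(|X-mu| >= k*sigma) <= 1/k^2 = 1/5^2 = 1/25

1/25


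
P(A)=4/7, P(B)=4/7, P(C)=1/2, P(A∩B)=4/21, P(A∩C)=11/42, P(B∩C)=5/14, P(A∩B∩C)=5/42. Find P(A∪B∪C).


P(A∪B∪C) = P(A)+P(B)+P(C) - P(AB)-P(AC)-P(BC) + P(ABC)
= 4/7+4/7+1/2 - 4/21-11/42-5/14 + 5/42
= 20/21

20/21


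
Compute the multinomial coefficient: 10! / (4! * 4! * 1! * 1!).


10! = 3628800
Denominator: 4!=24 * 4!=24 * 1!=1 * 1!=1
Coefficient = 3628800 / 576 = 6300

6300


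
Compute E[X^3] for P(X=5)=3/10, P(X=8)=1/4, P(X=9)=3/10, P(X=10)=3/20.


E[X^3] = sum(g(x)*P(x))
= 125*3/10 + 512*1/4 + 729*3/10 + 1000*3/20
= 2671/5

2671/5


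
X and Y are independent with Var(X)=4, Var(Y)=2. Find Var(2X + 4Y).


Independence => Cov(X,Y)=0
Var(2X + 4Y) = 2^2*Var(X) + 4^2*Var(Y)
= 4*4 + 16*2 = 48

48


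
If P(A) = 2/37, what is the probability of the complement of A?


P(A') = 1 - P(A) = 1 - 2/37 = 35/37

35/37


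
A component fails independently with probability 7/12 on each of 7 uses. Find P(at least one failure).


P(at least one) = 1 - P(none)
P(none) = (1 - 7/12)^7 = (5/12)^7 = 78125/35831808
P(at least one) = 1 - 78125/35831808 = 35753683/35831808

35753683/35831808


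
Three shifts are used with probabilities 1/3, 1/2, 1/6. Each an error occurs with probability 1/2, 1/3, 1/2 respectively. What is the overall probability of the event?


P(A) = P(A|B1)P(B1) + P(A|B2)P(B2) + P(A|B3)P(B3)
= 1/2*1/3 + 1/3*1/2 + 1/2*1/6
= 1/6 + 1/6 + 1/12 = 5/12

5/12


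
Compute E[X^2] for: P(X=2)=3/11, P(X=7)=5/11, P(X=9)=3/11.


E[X^2] = sum(x^2 * P(x))
= 4*3/11 + 49*5/11 + 81*3/11
= 500/11

500/11


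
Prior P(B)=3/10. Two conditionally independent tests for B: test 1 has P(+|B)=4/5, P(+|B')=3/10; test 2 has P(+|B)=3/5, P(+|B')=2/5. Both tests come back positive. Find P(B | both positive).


After test 1: P(+) = 4/5*3/10 + 3/10*7/10 = 9/20
P(B|+) = (6/25)/(9/20) = 8/15
After test 2 (use post1 as new prior): P(+) = 3/5*8/15 + 2/5*7/15 = 38/75
P(B|+,+) = (8/25)/(38/75) = 12/19

12/19


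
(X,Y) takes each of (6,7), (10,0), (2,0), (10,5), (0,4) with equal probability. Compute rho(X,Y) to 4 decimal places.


Cov(X,Y) = 0.4800, Var(X) = 16.6400, Var(Y) = 7.7600
rho = Cov/(sqrt(VarX)*sqrt(VarY)) = 0.0422

0.0422


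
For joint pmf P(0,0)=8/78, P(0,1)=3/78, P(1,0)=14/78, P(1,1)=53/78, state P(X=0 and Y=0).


Read from table: P(X=0, Y=0) = 8/78 = 4/39

4/39


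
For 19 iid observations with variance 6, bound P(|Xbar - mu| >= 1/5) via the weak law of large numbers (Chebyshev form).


Var(Xbar) = Var(X)/n = 6/19
Chebyshev: P(|Xbar-mu| >= 1/5) <= Var(Xbar)/(1/5)^2 = (6/19)/(1/25) = 150/19
Bound exceeds 1, so trivial bound: 1

1


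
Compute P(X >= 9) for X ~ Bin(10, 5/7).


P(X>=9) = P(X=9) + P(X=10)
= 39062500/282475249 + 9765625/282475249
= 48828125/282475249

48828125/282475249


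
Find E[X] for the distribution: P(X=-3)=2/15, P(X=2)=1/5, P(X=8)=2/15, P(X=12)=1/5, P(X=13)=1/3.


E[X] = sum(x * P(x))
= -3*2/15 + 2*1/5 + 8*2/15 + 12*1/5 + 13*1/3
= 39/5

39/5


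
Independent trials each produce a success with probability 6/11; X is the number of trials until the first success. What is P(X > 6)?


P(X > 6) = P(first 6 trials all fail) = (1-p)^6 = (5/11)^6 = 15625/1771561

15625/1771561


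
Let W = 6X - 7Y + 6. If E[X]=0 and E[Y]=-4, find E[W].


E[6X - 7Y + 6] = 6*E[X] - 7*E[Y] + 6
= (6)*(0) + (-7)*(-4) + (6)
= 0 + 28 + 6 = 34

34


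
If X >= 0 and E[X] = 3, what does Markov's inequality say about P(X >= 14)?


Markov: P(X >= a) <= E[X]/a
P(X >= 14) <= 3/14

3/14


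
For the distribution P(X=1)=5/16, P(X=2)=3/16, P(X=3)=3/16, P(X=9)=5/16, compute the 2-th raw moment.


E[X^2] = sum(x^2 * P(x))
= 1*5/16 + 4*3/16 + 9*3/16 + 81*5/16
= 449/16

449/16


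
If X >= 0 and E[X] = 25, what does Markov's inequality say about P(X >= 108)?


Markov: P(X >= a) <= E[X]/a
P(X >= 108) <= 25/108

25/108


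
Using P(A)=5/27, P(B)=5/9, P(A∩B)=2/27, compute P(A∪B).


P(A∪B) = P(A) + P(B) - P(A∩B)
= 5/27 + 5/9 - 2/27 = 2/3

2/3


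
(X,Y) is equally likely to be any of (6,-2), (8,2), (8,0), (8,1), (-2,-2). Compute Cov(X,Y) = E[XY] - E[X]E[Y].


E[X]=28/5, E[Y]=-1/5, E[XY]=16/5
Cov(X,Y) = E[XY] - E[X]E[Y] = 16/5 - 28/5*-1/5 = 108/25

108/25


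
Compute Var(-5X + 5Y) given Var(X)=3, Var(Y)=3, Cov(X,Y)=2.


Var(-5X + 5Y) = (-5)^2*Var(X) + 5^2*Var(Y) + 2*(-5)*5*Cov(X,Y)
= 25*3 + 25*3 - 50*2
= 75 + 75 - 100 = 50

50


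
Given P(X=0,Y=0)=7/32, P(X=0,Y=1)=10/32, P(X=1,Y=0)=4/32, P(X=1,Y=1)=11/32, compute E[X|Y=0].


P(Y=0) = 11/32
E[X|Y=0] = (0*7 + 1*4)/11 = 4/11

4/11


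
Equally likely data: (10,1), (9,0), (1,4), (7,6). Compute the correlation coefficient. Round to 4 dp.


Cov(X,Y) = -4.5625, Var(X) = 12.1875, Var(Y) = 5.6875
rho = Cov/(sqrt(VarX)*sqrt(VarY)) = -0.5480

-0.5480


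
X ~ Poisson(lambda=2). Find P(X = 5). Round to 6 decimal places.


P(X=5) = e^(-2) * 2^5 / 5!
≈ 0.1353352832 * 32 / 120
≈ 0.036089

0.036089


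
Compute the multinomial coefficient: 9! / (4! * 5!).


9! = 362880
Denominator: 4!=24 * 5!=120
Coefficient = 362880 / 2880 = 126

126


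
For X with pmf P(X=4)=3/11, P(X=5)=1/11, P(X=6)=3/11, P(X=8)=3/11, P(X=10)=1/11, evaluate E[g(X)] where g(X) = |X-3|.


E[|X-3|] = sum(g(x)*P(x))
= 1*3/11 + 2*1/11 + 3*3/11 + 5*3/11 + 7*1/11
= 36/11

36/11


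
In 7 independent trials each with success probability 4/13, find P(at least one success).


P(at least one) = 1 - P(none)
P(none) = (1 - 4/13)^7 = (9/13)^7 = 4782969/62748517
P(at least one) = 1 - 4782969/62748517 = 57965548/62748517

57965548/62748517


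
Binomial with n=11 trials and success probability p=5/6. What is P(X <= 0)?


P(X<=0) = P(X=0)
= 1/362797056
= 1/362797056

1/362797056


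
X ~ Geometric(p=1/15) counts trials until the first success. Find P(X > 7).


P(X > 7) = P(first 7 trials all fail) = (1-p)^7 = (14/15)^7 = 105413504/170859375

105413504/170859375


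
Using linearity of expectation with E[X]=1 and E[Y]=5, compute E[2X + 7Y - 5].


E[2X + 7Y - 5] = 2*E[X] + 7*E[Y] - 5
= (2)*(1) + (7)*(5) + (-5)
= 2 + 35 - 5 = 32

32


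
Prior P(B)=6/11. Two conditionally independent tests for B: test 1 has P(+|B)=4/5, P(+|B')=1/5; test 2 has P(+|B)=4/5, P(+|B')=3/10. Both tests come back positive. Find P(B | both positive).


After test 1: P(+) = 4/5*6/11 + 1/5*5/11 = 29/55
P(B|+) = (24/55)/(29/55) = 24/29
After test 2 (use post1 as new prior): P(+) = 4/5*24/29 + 3/10*5/29 = 207/290
P(B|+,+) = (96/145)/(207/290) = 64/69

64/69


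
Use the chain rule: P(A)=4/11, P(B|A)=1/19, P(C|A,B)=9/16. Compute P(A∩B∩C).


P(A∩B∩C) = P(A) * P(B|A) * P(C|A∩B)
= 4/11 * 1/19 * 9/16
= 4/209 * 9/16 = 9/836

9/836


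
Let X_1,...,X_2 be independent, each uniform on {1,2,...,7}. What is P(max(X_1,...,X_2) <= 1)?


P(max <= 1) = P(all X_i <= 1) = (P(X_1 <= 1))^2
= (1/7)^2 = 1/49

1/49


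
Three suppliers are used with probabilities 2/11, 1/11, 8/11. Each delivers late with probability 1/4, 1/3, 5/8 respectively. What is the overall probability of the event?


P(A) = P(A|B1)P(B1) + P(A|B2)P(B2) + P(A|B3)P(B3)
= 1/4*2/11 + 1/3*1/11 + 5/8*8/11
= 1/22 + 1/33 + 5/11 = 35/66

35/66


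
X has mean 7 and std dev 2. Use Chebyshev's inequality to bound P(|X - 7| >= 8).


k = 8/2 = 4
Chebyshev: P(|X-mu| >= k*sigma) <= 1/k^2 = 1/4^2 = 1/16

1/16


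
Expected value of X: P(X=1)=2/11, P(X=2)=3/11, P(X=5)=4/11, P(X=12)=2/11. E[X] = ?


E[X] = sum(x * P(x))
= 1*2/11 + 2*3/11 + 5*4/11 + 12*2/11
= 52/11

52/11


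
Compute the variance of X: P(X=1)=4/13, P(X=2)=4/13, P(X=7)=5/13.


E[X] = 47/13, E[X^2] = 265/13
Var(X) = E[X^2] - (E[X])^2 = 265/13 - (47/13)^2 = 1236/169

1236/169


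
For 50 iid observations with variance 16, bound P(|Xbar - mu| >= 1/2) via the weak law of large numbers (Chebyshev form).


Var(Xbar) = Var(X)/n = 16/50
Chebyshev: P(|Xbar-mu| >= 1/2) <= Var(Xbar)/(1/2)^2 = (8/25)/(1/4) = 32/25
Bound exceeds 1, so trivial bound: 1

1


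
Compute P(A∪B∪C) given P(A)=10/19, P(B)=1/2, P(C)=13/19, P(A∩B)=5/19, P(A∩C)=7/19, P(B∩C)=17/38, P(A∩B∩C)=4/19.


P(A∪B∪C) = P(A)+P(B)+P(C) - P(AB)-P(AC)-P(BC) + P(ABC)
= 10/19+1/2+13/19 - 5/19-7/19-17/38 + 4/19
= 16/19

16/19
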